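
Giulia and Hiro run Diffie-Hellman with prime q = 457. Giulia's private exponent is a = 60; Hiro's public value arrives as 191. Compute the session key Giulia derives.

Shared key K = 191^60 mod 457.
191^1 ≡ 191 (mod 457)
191^2 = (191^1)^2 ≡ 191^2 = 36481 ≡ 378 (mod 457)
191^4 = (191^2)^2 ≡ 378^2 = 142884 ≡ 300 (mod 457)
191^8 = (191^4)^2 ≡ 300^2 = 90000 ≡ 428 (mod 457)
191^16 = (191^8)^2 ≡ 428^2 = 183184 ≡ 384 (mod 457)
191^32 = (191^16)^2 ≡ 384^2 = 147456 ≡ 302 (mod 457)
191^60 = 191^32 · 191^16 · 191^8 · 191^4 ≡ 302 · 384 · 428 · 300 ≡ 42 (mod 457).

42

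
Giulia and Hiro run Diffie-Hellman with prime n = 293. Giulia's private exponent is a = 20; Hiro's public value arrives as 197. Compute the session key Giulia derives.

283

Shared key K = 197^20 mod 293.
197^1 ≡ 197 (mod 293)
197^2 = (197^1)^2 ≡ 197^2 = 38809 ≡ 133 (mod 293)
197^4 = (197^2)^2 ≡ 133^2 = 17689 ≡ 109 (mod 293)
197^8 = (197^4)^2 ≡ 109^2 = 11881 ≡ 161 (mod 293)
197^16 = (197^8)^2 ≡ 161^2 = 25921 ≡ 137 (mod 293)
197^20 = 197^16 · 197^4 ≡ 137 · 109 ≡ 283 (mod 293).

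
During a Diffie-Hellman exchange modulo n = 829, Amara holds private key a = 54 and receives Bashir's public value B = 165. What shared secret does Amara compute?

225

Shared key K = 165^54 mod 829.
165^1 ≡ 165 (mod 829)
165^2 = (165^1)^2 ≡ 165^2 = 27225 ≡ 697 (mod 829)
165^4 = (165^2)^2 ≡ 697^2 = 485809 ≡ 15 (mod 829)
165^8 = (165^4)^2 ≡ 15^2 = 225 ≡ 225 (mod 829)
165^16 = (165^8)^2 ≡ 225^2 = 50625 ≡ 56 (mod 829)
165^32 = (165^16)^2 ≡ 56^2 = 3136 ≡ 649 (mod 829)
165^54 = 165^32 · 165^16 · 165^4 · 165^2 ≡ 649 · 56 · 15 · 697 ≡ 225 (mod 829).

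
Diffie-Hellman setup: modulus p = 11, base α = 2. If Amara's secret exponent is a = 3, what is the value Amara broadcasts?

8

Public value = 2^3 (mod 11).
2^1 ≡ 2 (mod 11)
2^2 = (2^1)^2 ≡ 2^2 = 4 ≡ 4 (mod 11)
2^3 = 2^2 · 2^1 ≡ 4 · 2 ≡ 8 (mod 11).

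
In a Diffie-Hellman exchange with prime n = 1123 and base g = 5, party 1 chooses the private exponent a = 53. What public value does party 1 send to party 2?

Public value = 5^{53} \pmod{1123}.
5^1 ≡ 5 (mod 1123)
5^2 = (5^1)^2 ≡ 5^2 = 25 ≡ 25 (mod 1123)
5^4 = (5^2)^2 ≡ 25^2 = 625 ≡ 625 (mod 1123)
5^8 = (5^4)^2 ≡ 625^2 = 390625 ≡ 944 (mod 1123)
5^16 = (5^8)^2 ≡ 944^2 = 891136 ≡ 597 (mod 1123)
5^32 = (5^16)^2 ≡ 597^2 = 356409 ≡ 418 (mod 1123)
5^53 = 5^32 · 5^16 · 5^4 · 5^1 ≡ 418 · 597 · 625 · 5 ≡ 959 (mod 1123).

959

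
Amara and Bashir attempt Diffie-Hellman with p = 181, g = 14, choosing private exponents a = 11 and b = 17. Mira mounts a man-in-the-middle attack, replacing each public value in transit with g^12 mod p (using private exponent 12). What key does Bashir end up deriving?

145

Bashir receives Mira's public value M = 14^12 mod 181 instead of the honest one.
14^1 ≡ 14 (mod 181)
14^2 = (14^1)^2 ≡ 14^2 = 196 ≡ 15 (mod 181)
14^4 = (14^2)^2 ≡ 15^2 = 225 ≡ 44 (mod 181)
14^8 = (14^4)^2 ≡ 44^2 = 1936 ≡ 126 (mod 181)
14^12 = 14^8 · 14^4 ≡ 126 · 44 ≡ 114 (mod 181).
So M = 114. Bashir computes K = M^17 mod 181.
114^1 ≡ 114 (mod 181)
114^2 = (114^1)^2 ≡ 114^2 = 12996 ≡ 145 (mod 181)
114^4 = (114^2)^2 ≡ 145^2 = 21025 ≡ 29 (mod 181)
114^8 = (114^4)^2 ≡ 29^2 = 841 ≡ 117 (mod 181)
114^16 = (114^8)^2 ≡ 117^2 = 13689 ≡ 114 (mod 181)
114^17 = 114^16 · 114^1 ≡ 114 · 114 ≡ 145 (mod 181).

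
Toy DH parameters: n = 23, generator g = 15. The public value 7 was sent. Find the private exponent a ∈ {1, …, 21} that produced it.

5

Try successive powers of 15 modulo 23:
15^1 ≡ 15
15^2 ≡ 18
15^3 ≡ 17
15^4 ≡ 2
15^5 ≡ 7
Found: a = 5.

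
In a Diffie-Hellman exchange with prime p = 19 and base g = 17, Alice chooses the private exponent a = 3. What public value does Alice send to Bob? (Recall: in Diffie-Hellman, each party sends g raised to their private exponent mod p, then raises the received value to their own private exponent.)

Public value = 17^3 mod 19.
17^1 ≡ 17 (mod 19)
17^2 = (17^1)^2 ≡ 17^2 = 289 ≡ 4 (mod 19)
17^3 = 17^2 · 17^1 ≡ 4 · 17 ≡ 11 (mod 19).

11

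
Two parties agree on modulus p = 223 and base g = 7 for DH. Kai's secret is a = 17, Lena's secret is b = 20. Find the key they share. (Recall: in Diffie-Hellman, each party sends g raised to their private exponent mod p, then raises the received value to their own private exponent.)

Lena sends B = g^b mod p = 7^20 mod 223.
7^1 ≡ 7 (mod 223)
7^2 = (7^1)^2 ≡ 7^2 = 49 ≡ 49 (mod 223)
7^4 = (7^2)^2 ≡ 49^2 = 2401 ≡ 171 (mod 223)
7^8 = (7^4)^2 ≡ 171^2 = 29241 ≡ 28 (mod 223)
7^16 = (7^8)^2 ≡ 28^2 = 784 ≡ 115 (mod 223)
7^20 = 7^16 · 7^4 ≡ 115 · 171 ≡ 41 (mod 223).
So B = 41. Kai then computes K = B^a mod p = 41^17 mod 223.
41^1 ≡ 41 (mod 223)
41^2 = (41^1)^2 ≡ 41^2 = 1681 ≡ 120 (mod 223)
41^4 = (41^2)^2 ≡ 120^2 = 14400 ≡ 128 (mod 223)
41^8 = (41^4)^2 ≡ 128^2 = 16384 ≡ 105 (mod 223)
41^16 = (41^8)^2 ≡ 105^2 = 11025 ≡ 98 (mod 223)
41^17 = 41^16 · 41^1 ≡ 98 · 41 ≡ 4 (mod 223).

4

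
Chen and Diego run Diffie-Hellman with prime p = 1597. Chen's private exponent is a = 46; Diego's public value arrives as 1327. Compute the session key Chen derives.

1292

Shared key K = 1327^46 mod 1597.
1327^1 ≡ 1327 (mod 1597)
1327^2 = (1327^1)^2 ≡ 1327^2 = 1760929 ≡ 1035 (mod 1597)
1327^4 = (1327^2)^2 ≡ 1035^2 = 1071225 ≡ 1235 (mod 1597)
1327^8 = (1327^4)^2 ≡ 1235^2 = 1525225 ≡ 90 (mod 1597)
1327^16 = (1327^8)^2 ≡ 90^2 = 8100 ≡ 115 (mod 1597)
1327^32 = (1327^16)^2 ≡ 115^2 = 13225 ≡ 449 (mod 1597)
1327^46 = 1327^32 · 1327^8 · 1327^4 · 1327^2 ≡ 449 · 90 · 1235 · 1035 ≡ 1292 (mod 1597).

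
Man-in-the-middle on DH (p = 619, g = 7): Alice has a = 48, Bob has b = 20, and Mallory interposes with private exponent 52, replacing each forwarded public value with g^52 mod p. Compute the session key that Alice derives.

Alice receives Mallory's public value M = 7^52 mod 619 instead of the honest one.
7^1 ≡ 7 (mod 619)
7^2 = (7^1)^2 ≡ 7^2 = 49 ≡ 49 (mod 619)
7^4 = (7^2)^2 ≡ 49^2 = 2401 ≡ 544 (mod 619)
7^8 = (7^4)^2 ≡ 544^2 = 295936 ≡ 54 (mod 619)
7^16 = (7^8)^2 ≡ 54^2 = 2916 ≡ 440 (mod 619)
7^32 = (7^16)^2 ≡ 440^2 = 193600 ≡ 472 (mod 619)
7^52 = 7^32 · 7^16 · 7^4 ≡ 472 · 440 · 544 ≡ 516 (mod 619).
So M = 516. Alice computes K = M^48 mod 619.
516^1 ≡ 516 (mod 619)
516^2 = (516^1)^2 ≡ 516^2 = 266256 ≡ 86 (mod 619)
516^4 = (516^2)^2 ≡ 86^2 = 7396 ≡ 587 (mod 619)
516^8 = (516^4)^2 ≡ 587^2 = 344569 ≡ 405 (mod 619)
516^16 = (516^8)^2 ≡ 405^2 = 164025 ≡ 609 (mod 619)
516^32 = (516^16)^2 ≡ 609^2 = 370881 ≡ 100 (mod 619)
516^48 = 516^32 · 516^16 ≡ 100 · 609 ≡ 238 (mod 619).

238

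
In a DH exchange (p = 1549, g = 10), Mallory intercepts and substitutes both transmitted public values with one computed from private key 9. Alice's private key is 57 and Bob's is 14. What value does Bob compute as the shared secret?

459

Bob receives Mallory's public value M = 10^9 mod 1549 instead of the honest one.
10^1 ≡ 10 (mod 1549)
10^2 = (10^1)^2 ≡ 10^2 = 100 ≡ 100 (mod 1549)
10^4 = (10^2)^2 ≡ 100^2 = 10000 ≡ 706 (mod 1549)
10^8 = (10^4)^2 ≡ 706^2 = 498436 ≡ 1207 (mod 1549)
10^9 = 10^8 · 10^1 ≡ 1207 · 10 ≡ 1227 (mod 1549).
So M = 1227. Bob computes K = M^14 mod 1549.
1227^1 ≡ 1227 (mod 1549)
1227^2 = (1227^1)^2 ≡ 1227^2 = 1505529 ≡ 1450 (mod 1549)
1227^4 = (1227^2)^2 ≡ 1450^2 = 2102500 ≡ 507 (mod 1549)
1227^8 = (1227^4)^2 ≡ 507^2 = 257049 ≡ 1464 (mod 1549)
1227^14 = 1227^8 · 1227^4 · 1227^2 ≡ 1464 · 507 · 1450 ≡ 459 (mod 1549).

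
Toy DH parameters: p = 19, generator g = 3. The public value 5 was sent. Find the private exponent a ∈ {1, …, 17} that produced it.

4

Try successive powers of 3 modulo 19:
3^1 ≡ 3
3^2 ≡ 9
3^3 ≡ 8
3^4 ≡ 5
Found: a = 4.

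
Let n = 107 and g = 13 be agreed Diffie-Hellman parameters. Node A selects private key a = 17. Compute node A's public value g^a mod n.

Public value = 13^17 mod 107.
13^1 ≡ 13 (mod 107)
13^2 = (13^1)^2 ≡ 13^2 = 169 ≡ 62 (mod 107)
13^4 = (13^2)^2 ≡ 62^2 = 3844 ≡ 99 (mod 107)
13^8 = (13^4)^2 ≡ 99^2 = 9801 ≡ 64 (mod 107)
13^16 = (13^8)^2 ≡ 64^2 = 4096 ≡ 30 (mod 107)
13^17 = 13^16 · 13^1 ≡ 30 · 13 ≡ 69 (mod 107).

69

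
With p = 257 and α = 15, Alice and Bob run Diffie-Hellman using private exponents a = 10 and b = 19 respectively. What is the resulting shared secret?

Bob sends B = α^b mod p = 15^19 mod 257.
15^1 ≡ 15 (mod 257)
15^2 = (15^1)^2 ≡ 15^2 = 225 ≡ 225 (mod 257)
15^4 = (15^2)^2 ≡ 225^2 = 50625 ≡ 253 (mod 257)
15^8 = (15^4)^2 ≡ 253^2 = 64009 ≡ 16 (mod 257)
15^16 = (15^8)^2 ≡ 16^2 = 256 ≡ 256 (mod 257)
15^19 = 15^16 · 15^2 · 15^1 ≡ 256 · 225 · 15 ≡ 223 (mod 257).
So B = 223. Alice then computes K = B^a mod p = 223^10 mod 257.
223^1 ≡ 223 (mod 257)
223^2 = (223^1)^2 ≡ 223^2 = 49729 ≡ 128 (mod 257)
223^4 = (223^2)^2 ≡ 128^2 = 16384 ≡ 193 (mod 257)
223^8 = (223^4)^2 ≡ 193^2 = 37249 ≡ 241 (mod 257)
223^10 = 223^8 · 223^2 ≡ 241 · 128 ≡ 8 (mod 257).

8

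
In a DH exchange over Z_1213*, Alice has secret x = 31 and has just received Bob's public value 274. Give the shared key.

Shared key K = 274^31 mod 1213.
274^1 ≡ 274 (mod 1213)
274^2 = (274^1)^2 ≡ 274^2 = 75076 ≡ 1083 (mod 1213)
274^4 = (274^2)^2 ≡ 1083^2 = 1172889 ≡ 1131 (mod 1213)
274^8 = (274^4)^2 ≡ 1131^2 = 1279161 ≡ 659 (mod 1213)
274^16 = (274^8)^2 ≡ 659^2 = 434281 ≡ 27 (mod 1213)
274^31 = 274^16 · 274^8 · 274^4 · 274^2 · 274^1 ≡ 27 · 659 · 1131 · 1083 · 274 ≡ 255 (mod 1213).

255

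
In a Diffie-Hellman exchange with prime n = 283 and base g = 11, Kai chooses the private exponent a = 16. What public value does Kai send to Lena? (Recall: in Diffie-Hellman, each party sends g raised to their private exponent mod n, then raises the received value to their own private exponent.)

Public value = 11^16 mod 283.
11^1 ≡ 11 (mod 283)
11^2 = (11^1)^2 ≡ 11^2 = 121 ≡ 121 (mod 283)
11^4 = (11^2)^2 ≡ 121^2 = 14641 ≡ 208 (mod 283)
11^8 = (11^4)^2 ≡ 208^2 = 43264 ≡ 248 (mod 283)
11^16 = (11^8)^2 ≡ 248^2 = 61504 ≡ 93 (mod 283)

93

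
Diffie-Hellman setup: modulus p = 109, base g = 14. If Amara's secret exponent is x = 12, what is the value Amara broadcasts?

66

Public value = 14^12 (mod 109).
14^1 ≡ 14 (mod 109)
14^2 = (14^1)^2 ≡ 14^2 = 196 ≡ 87 (mod 109)
14^4 = (14^2)^2 ≡ 87^2 = 7569 ≡ 48 (mod 109)
14^8 = (14^4)^2 ≡ 48^2 = 2304 ≡ 15 (mod 109)
14^12 = 14^8 · 14^4 ≡ 15 · 48 ≡ 66 (mod 109).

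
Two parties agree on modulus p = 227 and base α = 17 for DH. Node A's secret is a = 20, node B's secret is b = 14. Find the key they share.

181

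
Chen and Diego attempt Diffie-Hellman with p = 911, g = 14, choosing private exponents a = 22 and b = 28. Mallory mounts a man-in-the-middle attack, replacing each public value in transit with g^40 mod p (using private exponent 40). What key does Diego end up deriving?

196

Diego receives Mallory's public value M = 14^40 mod 911 instead of the honest one.
14^1 ≡ 14 (mod 911)
14^2 = (14^1)^2 ≡ 14^2 = 196 ≡ 196 (mod 911)
14^4 = (14^2)^2 ≡ 196^2 = 38416 ≡ 154 (mod 911)
14^8 = (14^4)^2 ≡ 154^2 = 23716 ≡ 30 (mod 911)
14^16 = (14^8)^2 ≡ 30^2 = 900 ≡ 900 (mod 911)
14^32 = (14^16)^2 ≡ 900^2 = 810000 ≡ 121 (mod 911)
14^40 = 14^32 · 14^8 ≡ 121 · 30 ≡ 897 (mod 911).
So M = 897. Diego computes K = M^28 mod 911.
897^1 ≡ 897 (mod 911)
897^2 = (897^1)^2 ≡ 897^2 = 804609 ≡ 196 (mod 911)
897^4 = (897^2)^2 ≡ 196^2 = 38416 ≡ 154 (mod 911)
897^8 = (897^4)^2 ≡ 154^2 = 23716 ≡ 30 (mod 911)
897^16 = (897^8)^2 ≡ 30^2 = 900 ≡ 900 (mod 911)
897^28 = 897^16 · 897^8 · 897^4 ≡ 900 · 30 · 154 ≡ 196 (mod 911).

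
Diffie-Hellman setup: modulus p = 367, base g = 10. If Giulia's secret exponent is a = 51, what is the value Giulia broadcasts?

359

Public value = 10^51 mod 367.
10^1 ≡ 10 (mod 367)
10^2 = (10^1)^2 ≡ 10^2 = 100 ≡ 100 (mod 367)
10^4 = (10^2)^2 ≡ 100^2 = 10000 ≡ 91 (mod 367)
10^8 = (10^4)^2 ≡ 91^2 = 8281 ≡ 207 (mod 367)
10^16 = (10^8)^2 ≡ 207^2 = 42849 ≡ 277 (mod 367)
10^32 = (10^16)^2 ≡ 277^2 = 76729 ≡ 26 (mod 367)
10^51 = 10^32 · 10^16 · 10^2 · 10^1 ≡ 26 · 277 · 100 · 10 ≡ 359 (mod 367).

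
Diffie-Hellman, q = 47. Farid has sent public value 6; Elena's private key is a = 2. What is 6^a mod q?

Shared key K = 6^2 mod 47.
6^1 ≡ 6 (mod 47)
6^2 = (6^1)^2 ≡ 6^2 = 36 ≡ 36 (mod 47)

36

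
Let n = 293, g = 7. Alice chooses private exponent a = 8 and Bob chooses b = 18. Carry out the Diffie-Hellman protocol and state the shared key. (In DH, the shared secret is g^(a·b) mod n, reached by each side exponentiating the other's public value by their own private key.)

Bob sends B = g^b mod n = 7^18 mod 293.
7^1 ≡ 7 (mod 293)
7^2 = (7^1)^2 ≡ 7^2 = 49 ≡ 49 (mod 293)
7^4 = (7^2)^2 ≡ 49^2 = 2401 ≡ 57 (mod 293)
7^8 = (7^4)^2 ≡ 57^2 = 3249 ≡ 26 (mod 293)
7^16 = (7^8)^2 ≡ 26^2 = 676 ≡ 90 (mod 293)
7^18 = 7^16 · 7^2 ≡ 90 · 49 ≡ 15 (mod 293).
So B = 15. Alice then computes K = B^a mod n = 15^8 mod 293.
15^1 ≡ 15 (mod 293)
15^2 = (15^1)^2 ≡ 15^2 = 225 ≡ 225 (mod 293)
15^4 = (15^2)^2 ≡ 225^2 = 50625 ≡ 229 (mod 293)
15^8 = (15^4)^2 ≡ 229^2 = 52441 ≡ 287 (mod 293)

287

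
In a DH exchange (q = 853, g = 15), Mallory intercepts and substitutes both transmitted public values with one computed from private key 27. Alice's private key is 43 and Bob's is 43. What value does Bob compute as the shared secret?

191

Bob receives Mallory's public value M = 15^27 mod 853 instead of the honest one.
15^1 ≡ 15 (mod 853)
15^2 = (15^1)^2 ≡ 15^2 = 225 ≡ 225 (mod 853)
15^4 = (15^2)^2 ≡ 225^2 = 50625 ≡ 298 (mod 853)
15^8 = (15^4)^2 ≡ 298^2 = 88804 ≡ 92 (mod 853)
15^16 = (15^8)^2 ≡ 92^2 = 8464 ≡ 787 (mod 853)
15^27 = 15^16 · 15^8 · 15^2 · 15^1 ≡ 787 · 92 · 225 · 15 ≡ 325 (mod 853).
So M = 325. Bob computes K = M^43 mod 853.
325^1 ≡ 325 (mod 853)
325^2 = (325^1)^2 ≡ 325^2 = 105625 ≡ 706 (mod 853)
325^4 = (325^2)^2 ≡ 706^2 = 498436 ≡ 284 (mod 853)
325^8 = (325^4)^2 ≡ 284^2 = 80656 ≡ 474 (mod 853)
325^16 = (325^8)^2 ≡ 474^2 = 224676 ≡ 337 (mod 853)
325^32 = (325^16)^2 ≡ 337^2 = 113569 ≡ 120 (mod 853)
325^43 = 325^32 · 325^8 · 325^2 · 325^1 ≡ 120 · 474 · 706 · 325 ≡ 191 (mod 853).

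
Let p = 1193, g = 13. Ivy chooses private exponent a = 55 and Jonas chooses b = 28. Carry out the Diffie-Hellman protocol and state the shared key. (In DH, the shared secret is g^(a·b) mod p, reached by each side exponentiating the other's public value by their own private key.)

Jonas sends B = g^b mod p = 13^28 mod 1193.
13^1 ≡ 13 (mod 1193)
13^2 = (13^1)^2 ≡ 13^2 = 169 ≡ 169 (mod 1193)
13^4 = (13^2)^2 ≡ 169^2 = 28561 ≡ 1122 (mod 1193)
13^8 = (13^4)^2 ≡ 1122^2 = 1258884 ≡ 269 (mod 1193)
13^16 = (13^8)^2 ≡ 269^2 = 72361 ≡ 781 (mod 1193)
13^28 = 13^16 · 13^8 · 13^4 ≡ 781 · 269 · 1122 ≡ 953 (mod 1193).
So B = 953. Ivy then computes K = B^a mod p = 953^55 mod 1193.
953^1 ≡ 953 (mod 1193)
953^2 = (953^1)^2 ≡ 953^2 = 908209 ≡ 336 (mod 1193)
953^4 = (953^2)^2 ≡ 336^2 = 112896 ≡ 754 (mod 1193)
953^8 = (953^4)^2 ≡ 754^2 = 568516 ≡ 648 (mod 1193)
953^16 = (953^8)^2 ≡ 648^2 = 419904 ≡ 1161 (mod 1193)
953^32 = (953^16)^2 ≡ 1161^2 = 1347921 ≡ 1024 (mod 1193)
953^55 = 953^32 · 953^16 · 953^4 · 953^2 · 953^1 ≡ 1024 · 1161 · 754 · 336 · 953 ≡ 1146 (mod 1193).

1146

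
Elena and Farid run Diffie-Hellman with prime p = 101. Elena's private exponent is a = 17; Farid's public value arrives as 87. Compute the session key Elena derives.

Shared key K = 87^17 mod 101.
87^1 ≡ 87 (mod 101)
87^2 = (87^1)^2 ≡ 87^2 = 7569 ≡ 95 (mod 101)
87^4 = (87^2)^2 ≡ 95^2 = 9025 ≡ 36 (mod 101)
87^8 = (87^4)^2 ≡ 36^2 = 1296 ≡ 84 (mod 101)
87^16 = (87^8)^2 ≡ 84^2 = 7056 ≡ 87 (mod 101)
87^17 = 87^16 · 87^1 ≡ 87 · 87 ≡ 95 (mod 101).

95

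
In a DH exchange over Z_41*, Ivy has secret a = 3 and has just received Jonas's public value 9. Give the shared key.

Shared key K = 9^3 mod 41.
9^1 ≡ 9 (mod 41)
9^2 = (9^1)^2 ≡ 9^2 = 81 ≡ 40 (mod 41)
9^3 = 9^2 · 9^1 ≡ 40 · 9 ≡ 32 (mod 41).

32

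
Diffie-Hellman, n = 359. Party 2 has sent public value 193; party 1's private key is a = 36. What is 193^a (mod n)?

50

Shared key K = 193^36 mod 359.
193^1 ≡ 193 (mod 359)
193^2 = (193^1)^2 ≡ 193^2 = 37249 ≡ 272 (mod 359)
193^4 = (193^2)^2 ≡ 272^2 = 73984 ≡ 30 (mod 359)
193^8 = (193^4)^2 ≡ 30^2 = 900 ≡ 182 (mod 359)
193^16 = (193^8)^2 ≡ 182^2 = 33124 ≡ 96 (mod 359)
193^32 = (193^16)^2 ≡ 96^2 = 9216 ≡ 241 (mod 359)
193^36 = 193^32 · 193^4 ≡ 241 · 30 ≡ 50 (mod 359).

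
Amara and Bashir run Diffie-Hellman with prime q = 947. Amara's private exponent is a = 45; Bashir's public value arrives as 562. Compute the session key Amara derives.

Shared key K = 562^45 mod 947.
562^1 ≡ 562 (mod 947)
562^2 = (562^1)^2 ≡ 562^2 = 315844 ≡ 493 (mod 947)
562^4 = (562^2)^2 ≡ 493^2 = 243049 ≡ 617 (mod 947)
562^8 = (562^4)^2 ≡ 617^2 = 380689 ≡ 942 (mod 947)
562^16 = (562^8)^2 ≡ 942^2 = 887364 ≡ 25 (mod 947)
562^32 = (562^16)^2 ≡ 25^2 = 625 ≡ 625 (mod 947)
562^45 = 562^32 · 562^8 · 562^4 · 562^1 ≡ 625 · 942 · 617 · 562 ≡ 394 (mod 947).

394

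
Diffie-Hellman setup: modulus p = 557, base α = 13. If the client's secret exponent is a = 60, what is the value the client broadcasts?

184

Public value = 13^{60} \pmod{557}.
13^1 ≡ 13 (mod 557)
13^2 = (13^1)^2 ≡ 13^2 = 169 ≡ 169 (mod 557)
13^4 = (13^2)^2 ≡ 169^2 = 28561 ≡ 154 (mod 557)
13^8 = (13^4)^2 ≡ 154^2 = 23716 ≡ 322 (mod 557)
13^16 = (13^8)^2 ≡ 322^2 = 103684 ≡ 82 (mod 557)
13^32 = (13^16)^2 ≡ 82^2 = 6724 ≡ 40 (mod 557)
13^60 = 13^32 · 13^16 · 13^8 · 13^4 ≡ 40 · 82 · 322 · 154 ≡ 184 (mod 557).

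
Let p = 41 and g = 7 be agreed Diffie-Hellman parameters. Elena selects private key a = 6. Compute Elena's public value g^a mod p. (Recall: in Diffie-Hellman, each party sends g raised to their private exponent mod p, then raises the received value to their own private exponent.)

20

Public value = 7^6 mod 41.
7^1 ≡ 7 (mod 41)
7^2 = (7^1)^2 ≡ 7^2 = 49 ≡ 8 (mod 41)
7^4 = (7^2)^2 ≡ 8^2 = 64 ≡ 23 (mod 41)
7^6 = 7^4 · 7^2 ≡ 23 · 8 ≡ 20 (mod 41).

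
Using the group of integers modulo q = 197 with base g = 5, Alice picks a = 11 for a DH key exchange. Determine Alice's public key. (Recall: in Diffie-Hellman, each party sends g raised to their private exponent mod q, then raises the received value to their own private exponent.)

99

Public value = 5^11 mod 197.
5^1 ≡ 5 (mod 197)
5^2 = (5^1)^2 ≡ 5^2 = 25 ≡ 25 (mod 197)
5^4 = (5^2)^2 ≡ 25^2 = 625 ≡ 34 (mod 197)
5^8 = (5^4)^2 ≡ 34^2 = 1156 ≡ 171 (mod 197)
5^11 = 5^8 · 5^2 · 5^1 ≡ 171 · 25 · 5 ≡ 99 (mod 197).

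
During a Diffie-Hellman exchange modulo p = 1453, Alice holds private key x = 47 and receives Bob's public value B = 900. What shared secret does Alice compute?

892

Shared key K = 900^47 mod 1453.
900^1 ≡ 900 (mod 1453)
900^2 = (900^1)^2 ≡ 900^2 = 810000 ≡ 679 (mod 1453)
900^4 = (900^2)^2 ≡ 679^2 = 461041 ≡ 440 (mod 1453)
900^8 = (900^4)^2 ≡ 440^2 = 193600 ≡ 351 (mod 1453)
900^16 = (900^8)^2 ≡ 351^2 = 123201 ≡ 1149 (mod 1453)
900^32 = (900^16)^2 ≡ 1149^2 = 1320201 ≡ 877 (mod 1453)
900^47 = 900^32 · 900^8 · 900^4 · 900^2 · 900^1 ≡ 877 · 351 · 440 · 679 · 900 ≡ 892 (mod 1453).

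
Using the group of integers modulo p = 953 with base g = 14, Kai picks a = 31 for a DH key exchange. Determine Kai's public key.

79

Public value = 14^31 mod 953.
14^1 ≡ 14 (mod 953)
14^2 = (14^1)^2 ≡ 14^2 = 196 ≡ 196 (mod 953)
14^4 = (14^2)^2 ≡ 196^2 = 38416 ≡ 296 (mod 953)
14^8 = (14^4)^2 ≡ 296^2 = 87616 ≡ 893 (mod 953)
14^16 = (14^8)^2 ≡ 893^2 = 797449 ≡ 741 (mod 953)
14^31 = 14^16 · 14^8 · 14^4 · 14^2 · 14^1 ≡ 741 · 893 · 296 · 196 · 14 ≡ 79 (mod 953).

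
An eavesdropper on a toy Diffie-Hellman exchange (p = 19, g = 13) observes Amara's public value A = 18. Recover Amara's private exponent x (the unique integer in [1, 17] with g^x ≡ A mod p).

Try successive powers of 13 modulo 19:
13^1 ≡ 13
13^2 ≡ 17
13^3 ≡ 12
13^4 ≡ 4
13^5 ≡ 14
13^6 ≡ 11
13^7 ≡ 10
13^8 ≡ 16
13^9 ≡ 18
Found: x = 9.

9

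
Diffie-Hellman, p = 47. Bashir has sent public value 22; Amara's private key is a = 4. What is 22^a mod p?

8

Shared key K = 22^4 mod 47.
22^1 ≡ 22 (mod 47)
22^2 = (22^1)^2 ≡ 22^2 = 484 ≡ 14 (mod 47)
22^4 = (22^2)^2 ≡ 14^2 = 196 ≡ 8 (mod 47)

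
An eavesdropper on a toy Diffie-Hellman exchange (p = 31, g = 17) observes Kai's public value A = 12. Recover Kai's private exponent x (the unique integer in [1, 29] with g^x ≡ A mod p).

7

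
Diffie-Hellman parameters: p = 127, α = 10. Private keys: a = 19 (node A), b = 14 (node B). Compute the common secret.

19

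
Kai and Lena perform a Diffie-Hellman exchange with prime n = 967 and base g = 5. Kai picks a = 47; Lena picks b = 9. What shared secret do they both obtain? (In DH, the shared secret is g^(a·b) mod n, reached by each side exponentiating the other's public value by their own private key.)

167

Kai sends A = g^a mod n = 5^47 mod 967.
5^1 ≡ 5 (mod 967)
5^2 = (5^1)^2 ≡ 5^2 = 25 ≡ 25 (mod 967)
5^4 = (5^2)^2 ≡ 25^2 = 625 ≡ 625 (mod 967)
5^8 = (5^4)^2 ≡ 625^2 = 390625 ≡ 924 (mod 967)
5^16 = (5^8)^2 ≡ 924^2 = 853776 ≡ 882 (mod 967)
5^32 = (5^16)^2 ≡ 882^2 = 777924 ≡ 456 (mod 967)
5^47 = 5^32 · 5^8 · 5^4 · 5^2 · 5^1 ≡ 456 · 924 · 625 · 25 · 5 ≡ 951 (mod 967).
So A = 951. Lena then computes K = A^b mod n = 951^9 mod 967.
951^1 ≡ 951 (mod 967)
951^2 = (951^1)^2 ≡ 951^2 = 904401 ≡ 256 (mod 967)
951^4 = (951^2)^2 ≡ 256^2 = 65536 ≡ 747 (mod 967)
951^8 = (951^4)^2 ≡ 747^2 = 558009 ≡ 50 (mod 967)
951^9 = 951^8 · 951^1 ≡ 50 · 951 ≡ 167 (mod 967).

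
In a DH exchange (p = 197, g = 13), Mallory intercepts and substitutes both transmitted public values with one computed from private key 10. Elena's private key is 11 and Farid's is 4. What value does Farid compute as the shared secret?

142

Farid receives Mallory's public value M = 13^10 mod 197 instead of the honest one.
13^1 ≡ 13 (mod 197)
13^2 = (13^1)^2 ≡ 13^2 = 169 ≡ 169 (mod 197)
13^4 = (13^2)^2 ≡ 169^2 = 28561 ≡ 193 (mod 197)
13^8 = (13^4)^2 ≡ 193^2 = 37249 ≡ 16 (mod 197)
13^10 = 13^8 · 13^2 ≡ 16 · 169 ≡ 143 (mod 197).
So M = 143. Farid computes K = M^4 mod 197.
143^1 ≡ 143 (mod 197)
143^2 = (143^1)^2 ≡ 143^2 = 20449 ≡ 158 (mod 197)
143^4 = (143^2)^2 ≡ 158^2 = 24964 ≡ 142 (mod 197)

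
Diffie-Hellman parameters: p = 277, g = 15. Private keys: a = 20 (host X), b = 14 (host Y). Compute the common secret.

Host X sends A = g^a mod p = 15^20 mod 277.
15^1 ≡ 15 (mod 277)
15^2 = (15^1)^2 ≡ 15^2 = 225 ≡ 225 (mod 277)
15^4 = (15^2)^2 ≡ 225^2 = 50625 ≡ 211 (mod 277)
15^8 = (15^4)^2 ≡ 211^2 = 44521 ≡ 201 (mod 277)
15^16 = (15^8)^2 ≡ 201^2 = 40401 ≡ 236 (mod 277)
15^20 = 15^16 · 15^4 ≡ 236 · 211 ≡ 213 (mod 277).
So A = 213. Host Y then computes K = A^b mod p = 213^14 mod 277.
213^1 ≡ 213 (mod 277)
213^2 = (213^1)^2 ≡ 213^2 = 45369 ≡ 218 (mod 277)
213^4 = (213^2)^2 ≡ 218^2 = 47524 ≡ 157 (mod 277)
213^8 = (213^4)^2 ≡ 157^2 = 24649 ≡ 273 (mod 277)
213^14 = 213^8 · 213^4 · 213^2 ≡ 273 · 157 · 218 ≡ 211 (mod 277).

211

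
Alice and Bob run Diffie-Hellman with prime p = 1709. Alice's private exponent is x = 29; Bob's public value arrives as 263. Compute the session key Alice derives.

Shared key K = 263^29 mod 1709.
263^1 ≡ 263 (mod 1709)
263^2 = (263^1)^2 ≡ 263^2 = 69169 ≡ 809 (mod 1709)
263^4 = (263^2)^2 ≡ 809^2 = 654481 ≡ 1643 (mod 1709)
263^8 = (263^4)^2 ≡ 1643^2 = 2699449 ≡ 938 (mod 1709)
263^16 = (263^8)^2 ≡ 938^2 = 879844 ≡ 1418 (mod 1709)
263^29 = 263^16 · 263^8 · 263^4 · 263^1 ≡ 1418 · 938 · 1643 · 263 ≡ 708 (mod 1709).

708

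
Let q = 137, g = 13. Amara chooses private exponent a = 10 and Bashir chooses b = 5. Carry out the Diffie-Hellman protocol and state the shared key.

39

Bashir sends B = g^b mod q = 13^5 mod 137.
13^1 ≡ 13 (mod 137)
13^2 = (13^1)^2 ≡ 13^2 = 169 ≡ 32 (mod 137)
13^4 = (13^2)^2 ≡ 32^2 = 1024 ≡ 65 (mod 137)
13^5 = 13^4 · 13^1 ≡ 65 · 13 ≡ 23 (mod 137).
So B = 23. Amara then computes K = B^a mod q = 23^10 mod 137.
23^1 ≡ 23 (mod 137)
23^2 = (23^1)^2 ≡ 23^2 = 529 ≡ 118 (mod 137)
23^4 = (23^2)^2 ≡ 118^2 = 13924 ≡ 87 (mod 137)
23^8 = (23^4)^2 ≡ 87^2 = 7569 ≡ 34 (mod 137)
23^10 = 23^8 · 23^2 ≡ 34 · 118 ≡ 39 (mod 137).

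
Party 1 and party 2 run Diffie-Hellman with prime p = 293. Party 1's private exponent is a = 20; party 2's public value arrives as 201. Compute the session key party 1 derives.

82

Shared key K = 201^20 mod 293.
201^1 ≡ 201 (mod 293)
201^2 = (201^1)^2 ≡ 201^2 = 40401 ≡ 260 (mod 293)
201^4 = (201^2)^2 ≡ 260^2 = 67600 ≡ 210 (mod 293)
201^8 = (201^4)^2 ≡ 210^2 = 44100 ≡ 150 (mod 293)
201^16 = (201^8)^2 ≡ 150^2 = 22500 ≡ 232 (mod 293)
201^20 = 201^16 · 201^4 ≡ 232 · 210 ≡ 82 (mod 293).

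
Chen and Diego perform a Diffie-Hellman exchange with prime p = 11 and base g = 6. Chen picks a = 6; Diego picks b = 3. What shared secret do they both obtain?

4

Diego sends B = g^b mod p = 6^3 mod 11.
6^1 ≡ 6 (mod 11)
6^2 = (6^1)^2 ≡ 6^2 = 36 ≡ 3 (mod 11)
6^3 = 6^2 · 6^1 ≡ 3 · 6 ≡ 7 (mod 11).
So B = 7. Chen then computes K = B^a mod p = 7^6 mod 11.
7^1 ≡ 7 (mod 11)
7^2 = (7^1)^2 ≡ 7^2 = 49 ≡ 5 (mod 11)
7^4 = (7^2)^2 ≡ 5^2 = 25 ≡ 3 (mod 11)
7^6 = 7^4 · 7^2 ≡ 3 · 5 ≡ 4 (mod 11).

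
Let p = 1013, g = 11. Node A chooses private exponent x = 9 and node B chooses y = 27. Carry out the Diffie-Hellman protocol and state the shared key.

Node A sends A = g^x mod p = 11^9 mod 1013.
11^1 ≡ 11 (mod 1013)
11^2 = (11^1)^2 ≡ 11^2 = 121 ≡ 121 (mod 1013)
11^4 = (11^2)^2 ≡ 121^2 = 14641 ≡ 459 (mod 1013)
11^8 = (11^4)^2 ≡ 459^2 = 210681 ≡ 990 (mod 1013)
11^9 = 11^8 · 11^1 ≡ 990 · 11 ≡ 760 (mod 1013).
So A = 760. Node B then computes K = A^y mod p = 760^27 mod 1013.
760^1 ≡ 760 (mod 1013)
760^2 = (760^1)^2 ≡ 760^2 = 577600 ≡ 190 (mod 1013)
760^4 = (760^2)^2 ≡ 190^2 = 36100 ≡ 645 (mod 1013)
760^8 = (760^4)^2 ≡ 645^2 = 416025 ≡ 695 (mod 1013)
760^16 = (760^8)^2 ≡ 695^2 = 483025 ≡ 837 (mod 1013)
760^27 = 760^16 · 760^8 · 760^2 · 760^1 ≡ 837 · 695 · 190 · 760 ≡ 368 (mod 1013).

368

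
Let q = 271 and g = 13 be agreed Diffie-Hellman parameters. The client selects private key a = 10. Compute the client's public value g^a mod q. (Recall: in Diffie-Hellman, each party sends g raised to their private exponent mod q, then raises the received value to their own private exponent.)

Public value = 13^10 mod 271.
13^1 ≡ 13 (mod 271)
13^2 = (13^1)^2 ≡ 13^2 = 169 ≡ 169 (mod 271)
13^4 = (13^2)^2 ≡ 169^2 = 28561 ≡ 106 (mod 271)
13^8 = (13^4)^2 ≡ 106^2 = 11236 ≡ 125 (mod 271)
13^10 = 13^8 · 13^2 ≡ 125 · 169 ≡ 258 (mod 271).

258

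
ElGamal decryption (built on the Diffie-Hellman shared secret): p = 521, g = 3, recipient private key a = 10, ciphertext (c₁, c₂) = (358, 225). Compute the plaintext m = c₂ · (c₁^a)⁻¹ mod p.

Shared mask s = c₁^a mod p = 358^10 mod 521.
358^1 ≡ 358 (mod 521)
358^2 = (358^1)^2 ≡ 358^2 = 128164 ≡ 519 (mod 521)
358^4 = (358^2)^2 ≡ 519^2 = 269361 ≡ 4 (mod 521)
358^8 = (358^4)^2 ≡ 4^2 = 16 ≡ 16 (mod 521)
358^10 = 358^8 · 358^2 ≡ 16 · 519 ≡ 489 (mod 521).
So s = 489; s⁻¹ ≡ 407 (mod 521).
m = c₂ · s⁻¹ mod 521 = 225 · 407 mod 521 = 400.

400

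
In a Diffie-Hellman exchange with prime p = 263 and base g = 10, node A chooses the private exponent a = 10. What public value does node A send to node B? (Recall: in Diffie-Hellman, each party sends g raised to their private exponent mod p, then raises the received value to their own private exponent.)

Public value = 10^10 mod 263.
10^1 ≡ 10 (mod 263)
10^2 = (10^1)^2 ≡ 10^2 = 100 ≡ 100 (mod 263)
10^4 = (10^2)^2 ≡ 100^2 = 10000 ≡ 6 (mod 263)
10^8 = (10^4)^2 ≡ 6^2 = 36 ≡ 36 (mod 263)
10^10 = 10^8 · 10^2 ≡ 36 · 100 ≡ 181 (mod 263).

181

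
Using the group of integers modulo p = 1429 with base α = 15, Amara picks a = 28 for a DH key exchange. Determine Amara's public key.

482

Public value = 15^{28} \pmod{1429}.
15^1 ≡ 15 (mod 1429)
15^2 = (15^1)^2 ≡ 15^2 = 225 ≡ 225 (mod 1429)
15^4 = (15^2)^2 ≡ 225^2 = 50625 ≡ 610 (mod 1429)
15^8 = (15^4)^2 ≡ 610^2 = 372100 ≡ 560 (mod 1429)
15^16 = (15^8)^2 ≡ 560^2 = 313600 ≡ 649 (mod 1429)
15^28 = 15^16 · 15^8 · 15^4 ≡ 649 · 560 · 610 ≡ 482 (mod 1429).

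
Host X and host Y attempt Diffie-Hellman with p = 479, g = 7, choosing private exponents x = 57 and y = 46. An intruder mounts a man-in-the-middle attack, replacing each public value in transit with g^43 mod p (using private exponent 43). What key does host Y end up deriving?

Host Y receives an intruder's public value M = 7^43 mod 479 instead of the honest one.
7^1 ≡ 7 (mod 479)
7^2 = (7^1)^2 ≡ 7^2 = 49 ≡ 49 (mod 479)
7^4 = (7^2)^2 ≡ 49^2 = 2401 ≡ 6 (mod 479)
7^8 = (7^4)^2 ≡ 6^2 = 36 ≡ 36 (mod 479)
7^16 = (7^8)^2 ≡ 36^2 = 1296 ≡ 338 (mod 479)
7^32 = (7^16)^2 ≡ 338^2 = 114244 ≡ 242 (mod 479)
7^43 = 7^32 · 7^8 · 7^2 · 7^1 ≡ 242 · 36 · 49 · 7 ≡ 214 (mod 479).
So M = 214. Host Y computes K = M^46 mod 479.
214^1 ≡ 214 (mod 479)
214^2 = (214^1)^2 ≡ 214^2 = 45796 ≡ 291 (mod 479)
214^4 = (214^2)^2 ≡ 291^2 = 84681 ≡ 377 (mod 479)
214^8 = (214^4)^2 ≡ 377^2 = 142129 ≡ 345 (mod 479)
214^16 = (214^8)^2 ≡ 345^2 = 119025 ≡ 233 (mod 479)
214^32 = (214^16)^2 ≡ 233^2 = 54289 ≡ 162 (mod 479)
214^46 = 214^32 · 214^8 · 214^4 · 214^2 ≡ 162 · 345 · 377 · 291 ≡ 426 (mod 479).

426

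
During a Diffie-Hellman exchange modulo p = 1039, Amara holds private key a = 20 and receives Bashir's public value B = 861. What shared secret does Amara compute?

621

Shared key K = 861^20 mod 1039.
861^1 ≡ 861 (mod 1039)
861^2 = (861^1)^2 ≡ 861^2 = 741321 ≡ 514 (mod 1039)
861^4 = (861^2)^2 ≡ 514^2 = 264196 ≡ 290 (mod 1039)
861^8 = (861^4)^2 ≡ 290^2 = 84100 ≡ 980 (mod 1039)
861^16 = (861^8)^2 ≡ 980^2 = 960400 ≡ 364 (mod 1039)
861^20 = 861^16 · 861^4 ≡ 364 · 290 ≡ 621 (mod 1039).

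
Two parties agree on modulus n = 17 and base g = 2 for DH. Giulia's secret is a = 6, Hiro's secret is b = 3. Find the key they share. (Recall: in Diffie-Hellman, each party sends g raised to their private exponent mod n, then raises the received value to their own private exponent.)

4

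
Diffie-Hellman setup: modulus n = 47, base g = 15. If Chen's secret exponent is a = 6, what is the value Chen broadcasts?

Public value = 15^{6} \pmod{47}.
15^1 ≡ 15 (mod 47)
15^2 = (15^1)^2 ≡ 15^2 = 225 ≡ 37 (mod 47)
15^4 = (15^2)^2 ≡ 37^2 = 1369 ≡ 6 (mod 47)
15^6 = 15^4 · 15^2 ≡ 6 · 37 ≡ 34 (mod 47).

34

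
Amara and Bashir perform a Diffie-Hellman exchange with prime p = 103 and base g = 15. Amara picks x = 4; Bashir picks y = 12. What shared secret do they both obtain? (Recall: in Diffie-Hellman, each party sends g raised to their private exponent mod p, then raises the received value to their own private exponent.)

30

Amara sends A = g^x mod p = 15^4 mod 103.
15^1 ≡ 15 (mod 103)
15^2 = (15^1)^2 ≡ 15^2 = 225 ≡ 19 (mod 103)
15^4 = (15^2)^2 ≡ 19^2 = 361 ≡ 52 (mod 103)
So A = 52. Bashir then computes K = A^y mod p = 52^12 mod 103.
52^1 ≡ 52 (mod 103)
52^2 = (52^1)^2 ≡ 52^2 = 2704 ≡ 26 (mod 103)
52^4 = (52^2)^2 ≡ 26^2 = 676 ≡ 58 (mod 103)
52^8 = (52^4)^2 ≡ 58^2 = 3364 ≡ 68 (mod 103)
52^12 = 52^8 · 52^4 ≡ 68 · 58 ≡ 30 (mod 103).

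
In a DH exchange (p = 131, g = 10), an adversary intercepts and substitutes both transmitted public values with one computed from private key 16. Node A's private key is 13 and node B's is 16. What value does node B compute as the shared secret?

Node B receives an adversary's public value M = 10^16 mod 131 instead of the honest one.
10^1 ≡ 10 (mod 131)
10^2 = (10^1)^2 ≡ 10^2 = 100 ≡ 100 (mod 131)
10^4 = (10^2)^2 ≡ 100^2 = 10000 ≡ 44 (mod 131)
10^8 = (10^4)^2 ≡ 44^2 = 1936 ≡ 102 (mod 131)
10^16 = (10^8)^2 ≡ 102^2 = 10404 ≡ 55 (mod 131)
So M = 55. Node B computes K = M^16 mod 131.
55^1 ≡ 55 (mod 131)
55^2 = (55^1)^2 ≡ 55^2 = 3025 ≡ 12 (mod 131)
55^4 = (55^2)^2 ≡ 12^2 = 144 ≡ 13 (mod 131)
55^8 = (55^4)^2 ≡ 13^2 = 169 ≡ 38 (mod 131)
55^16 = (55^8)^2 ≡ 38^2 = 1444 ≡ 3 (mod 131)

3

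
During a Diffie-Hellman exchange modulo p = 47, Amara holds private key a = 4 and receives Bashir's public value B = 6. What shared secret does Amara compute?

27

Shared key K = 6^4 mod 47.
6^1 ≡ 6 (mod 47)
6^2 = (6^1)^2 ≡ 6^2 = 36 ≡ 36 (mod 47)
6^4 = (6^2)^2 ≡ 36^2 = 1296 ≡ 27 (mod 47)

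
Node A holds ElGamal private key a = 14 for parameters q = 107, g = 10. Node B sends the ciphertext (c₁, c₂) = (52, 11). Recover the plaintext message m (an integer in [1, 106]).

61

Shared mask s = c₁^a mod q = 52^14 mod 107.
52^1 ≡ 52 (mod 107)
52^2 = (52^1)^2 ≡ 52^2 = 2704 ≡ 29 (mod 107)
52^4 = (52^2)^2 ≡ 29^2 = 841 ≡ 92 (mod 107)
52^8 = (52^4)^2 ≡ 92^2 = 8464 ≡ 11 (mod 107)
52^14 = 52^8 · 52^4 · 52^2 ≡ 11 · 92 · 29 ≡ 30 (mod 107).
So s = 30; s⁻¹ ≡ 25 (mod 107).
m = c₂ · s⁻¹ mod 107 = 11 · 25 mod 107 = 61.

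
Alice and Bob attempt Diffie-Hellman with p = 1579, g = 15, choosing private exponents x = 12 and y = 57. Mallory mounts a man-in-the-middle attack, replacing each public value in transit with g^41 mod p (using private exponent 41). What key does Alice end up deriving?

Alice receives Mallory's public value M = 15^41 mod 1579 instead of the honest one.
15^1 ≡ 15 (mod 1579)
15^2 = (15^1)^2 ≡ 15^2 = 225 ≡ 225 (mod 1579)
15^4 = (15^2)^2 ≡ 225^2 = 50625 ≡ 97 (mod 1579)
15^8 = (15^4)^2 ≡ 97^2 = 9409 ≡ 1514 (mod 1579)
15^16 = (15^8)^2 ≡ 1514^2 = 2292196 ≡ 1067 (mod 1579)
15^32 = (15^16)^2 ≡ 1067^2 = 1138489 ≡ 30 (mod 1579)
15^41 = 15^32 · 15^8 · 15^1 ≡ 30 · 1514 · 15 ≡ 751 (mod 1579).
So M = 751. Alice computes K = M^12 mod 1579.
751^1 ≡ 751 (mod 1579)
751^2 = (751^1)^2 ≡ 751^2 = 564001 ≡ 298 (mod 1579)
751^4 = (751^2)^2 ≡ 298^2 = 88804 ≡ 380 (mod 1579)
751^8 = (751^4)^2 ≡ 380^2 = 144400 ≡ 711 (mod 1579)
751^12 = 751^8 · 751^4 ≡ 711 · 380 ≡ 171 (mod 1579).

171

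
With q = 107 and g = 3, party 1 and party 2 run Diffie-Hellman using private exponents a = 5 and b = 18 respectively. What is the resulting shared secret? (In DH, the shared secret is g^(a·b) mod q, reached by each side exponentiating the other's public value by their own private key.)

56

Party 1 sends A = g^a mod q = 3^5 mod 107.
3^1 ≡ 3 (mod 107)
3^2 = (3^1)^2 ≡ 3^2 = 9 ≡ 9 (mod 107)
3^4 = (3^2)^2 ≡ 9^2 = 81 ≡ 81 (mod 107)
3^5 = 3^4 · 3^1 ≡ 81 · 3 ≡ 29 (mod 107).
So A = 29. Party 2 then computes K = A^b mod q = 29^18 mod 107.
29^1 ≡ 29 (mod 107)
29^2 = (29^1)^2 ≡ 29^2 = 841 ≡ 92 (mod 107)
29^4 = (29^2)^2 ≡ 92^2 = 8464 ≡ 11 (mod 107)
29^8 = (29^4)^2 ≡ 11^2 = 121 ≡ 14 (mod 107)
29^16 = (29^8)^2 ≡ 14^2 = 196 ≡ 89 (mod 107)
29^18 = 29^16 · 29^2 ≡ 89 · 92 ≡ 56 (mod 107).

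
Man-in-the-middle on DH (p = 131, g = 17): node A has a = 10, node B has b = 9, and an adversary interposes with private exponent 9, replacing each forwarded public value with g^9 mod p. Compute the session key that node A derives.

Node A receives an adversary's public value M = 17^9 mod 131 instead of the honest one.
17^1 ≡ 17 (mod 131)
17^2 = (17^1)^2 ≡ 17^2 = 289 ≡ 27 (mod 131)
17^4 = (17^2)^2 ≡ 27^2 = 729 ≡ 74 (mod 131)
17^8 = (17^4)^2 ≡ 74^2 = 5476 ≡ 105 (mod 131)
17^9 = 17^8 · 17^1 ≡ 105 · 17 ≡ 82 (mod 131).
So M = 82. Node A computes K = M^10 mod 131.
82^1 ≡ 82 (mod 131)
82^2 = (82^1)^2 ≡ 82^2 = 6724 ≡ 43 (mod 131)
82^4 = (82^2)^2 ≡ 43^2 = 1849 ≡ 15 (mod 131)
82^8 = (82^4)^2 ≡ 15^2 = 225 ≡ 94 (mod 131)
82^10 = 82^8 · 82^2 ≡ 94 · 43 ≡ 112 (mod 131).

112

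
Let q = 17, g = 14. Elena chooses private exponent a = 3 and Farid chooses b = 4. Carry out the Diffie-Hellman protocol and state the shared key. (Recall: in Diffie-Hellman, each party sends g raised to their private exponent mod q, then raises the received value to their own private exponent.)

Farid sends B = g^b mod q = 14^4 mod 17.
14^1 ≡ 14 (mod 17)
14^2 = (14^1)^2 ≡ 14^2 = 196 ≡ 9 (mod 17)
14^4 = (14^2)^2 ≡ 9^2 = 81 ≡ 13 (mod 17)
So B = 13. Elena then computes K = B^a mod q = 13^3 mod 17.
13^1 ≡ 13 (mod 17)
13^2 = (13^1)^2 ≡ 13^2 = 169 ≡ 16 (mod 17)
13^3 = 13^2 · 13^1 ≡ 16 · 13 ≡ 4 (mod 17).

4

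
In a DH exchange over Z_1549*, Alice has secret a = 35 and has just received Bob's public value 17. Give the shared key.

1331

Shared key K = 17^35 mod 1549.
17^1 ≡ 17 (mod 1549)
17^2 = (17^1)^2 ≡ 17^2 = 289 ≡ 289 (mod 1549)
17^4 = (17^2)^2 ≡ 289^2 = 83521 ≡ 1424 (mod 1549)
17^8 = (17^4)^2 ≡ 1424^2 = 2027776 ≡ 135 (mod 1549)
17^16 = (17^8)^2 ≡ 135^2 = 18225 ≡ 1186 (mod 1549)
17^32 = (17^16)^2 ≡ 1186^2 = 1406596 ≡ 104 (mod 1549)
17^35 = 17^32 · 17^2 · 17^1 ≡ 104 · 289 · 17 ≡ 1331 (mod 1549).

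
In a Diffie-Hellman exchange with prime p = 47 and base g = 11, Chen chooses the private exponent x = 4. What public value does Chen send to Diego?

24

Public value = 11^{4} \pmod{47}.
11^1 ≡ 11 (mod 47)
11^2 = (11^1)^2 ≡ 11^2 = 121 ≡ 27 (mod 47)
11^4 = (11^2)^2 ≡ 27^2 = 729 ≡ 24 (mod 47)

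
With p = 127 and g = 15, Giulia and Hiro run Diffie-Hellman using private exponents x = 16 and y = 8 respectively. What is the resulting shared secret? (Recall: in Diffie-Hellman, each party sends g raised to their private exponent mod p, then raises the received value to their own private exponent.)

98

Hiro sends B = g^y mod p = 15^8 mod 127.
15^1 ≡ 15 (mod 127)
15^2 = (15^1)^2 ≡ 15^2 = 225 ≡ 98 (mod 127)
15^4 = (15^2)^2 ≡ 98^2 = 9604 ≡ 79 (mod 127)
15^8 = (15^4)^2 ≡ 79^2 = 6241 ≡ 18 (mod 127)
So B = 18. Giulia then computes K = B^x mod p = 18^16 mod 127.
18^1 ≡ 18 (mod 127)
18^2 = (18^1)^2 ≡ 18^2 = 324 ≡ 70 (mod 127)
18^4 = (18^2)^2 ≡ 70^2 = 4900 ≡ 74 (mod 127)
18^8 = (18^4)^2 ≡ 74^2 = 5476 ≡ 15 (mod 127)
18^16 = (18^8)^2 ≡ 15^2 = 225 ≡ 98 (mod 127)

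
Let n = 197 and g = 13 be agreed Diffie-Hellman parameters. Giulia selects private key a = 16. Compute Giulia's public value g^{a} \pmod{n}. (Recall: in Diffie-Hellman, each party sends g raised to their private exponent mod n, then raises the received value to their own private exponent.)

59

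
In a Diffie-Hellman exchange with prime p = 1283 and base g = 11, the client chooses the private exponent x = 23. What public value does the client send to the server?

1080

Public value = 11^23 mod 1283.
11^1 ≡ 11 (mod 1283)
11^2 = (11^1)^2 ≡ 11^2 = 121 ≡ 121 (mod 1283)
11^4 = (11^2)^2 ≡ 121^2 = 14641 ≡ 528 (mod 1283)
11^8 = (11^4)^2 ≡ 528^2 = 278784 ≡ 373 (mod 1283)
11^16 = (11^8)^2 ≡ 373^2 = 139129 ≡ 565 (mod 1283)
11^23 = 11^16 · 11^4 · 11^2 · 11^1 ≡ 565 · 528 · 121 · 11 ≡ 1080 (mod 1283).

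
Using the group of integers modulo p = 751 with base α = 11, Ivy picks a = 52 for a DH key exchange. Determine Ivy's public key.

Public value = 11^52 (mod 751).
11^1 ≡ 11 (mod 751)
11^2 = (11^1)^2 ≡ 11^2 = 121 ≡ 121 (mod 751)
11^4 = (11^2)^2 ≡ 121^2 = 14641 ≡ 372 (mod 751)
11^8 = (11^4)^2 ≡ 372^2 = 138384 ≡ 200 (mod 751)
11^16 = (11^8)^2 ≡ 200^2 = 40000 ≡ 197 (mod 751)
11^32 = (11^16)^2 ≡ 197^2 = 38809 ≡ 508 (mod 751)
11^52 = 11^32 · 11^16 · 11^4 ≡ 508 · 197 · 372 ≡ 451 (mod 751).

451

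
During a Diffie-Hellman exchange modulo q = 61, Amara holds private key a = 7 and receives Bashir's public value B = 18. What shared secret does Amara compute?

59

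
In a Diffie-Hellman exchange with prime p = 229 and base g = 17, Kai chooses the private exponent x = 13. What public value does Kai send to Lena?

121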